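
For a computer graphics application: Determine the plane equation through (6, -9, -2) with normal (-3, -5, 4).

The plane through P with normal n = (a, b, c) satisfies n·(r - P) = 0,
i.e. ax + by + cz = a·x₀ + b·y₀ + c·z₀.
d = (-3)·6 + (-5)·(-9) + 4·(-2)
  = -18 + 45 - 8
  = 19
Equation: -3x - 5y + 4z = 19

-3x - 5y + 4z = 19


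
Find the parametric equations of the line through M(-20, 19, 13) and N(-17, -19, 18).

Direction vector d = N - M = (-17 + 20, -19 - 19, 18 - 13) = (3, -38, 5)
Parametric form r = M + t·d:
x = -20 + 3t, y = 19 - 38t, z = 13 + 5t

x = -20 + 3t, y = 19 - 38t, z = 13 + 5t


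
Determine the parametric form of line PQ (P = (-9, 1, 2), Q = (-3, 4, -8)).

Direction vector d = Q - P = (-3 + 9, 4 - 1, -8 - 2) = (6, 3, -10)
Parametric form r = P + t·d:
x = -9 + 6t, y = 1 + 3t, z = 2 - 10t

x = -9 + 6t, y = 1 + 3t, z = 2 - 10t


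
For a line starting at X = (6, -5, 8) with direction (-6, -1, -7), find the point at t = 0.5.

P(t) = X + t·d
  = (6 + (-6)·0.5, -5 + (-1)·0.5, 8 + (-7)·0.5)
  = (6 - 3, -5 - 0.5, 8 - 3.5)
  = (3, -5.5, 4.5)

(3, -5.5, 4.5)


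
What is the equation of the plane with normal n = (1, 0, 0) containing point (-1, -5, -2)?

The plane through P with normal n = (a, b, c) satisfies n·(r - P) = 0,
i.e. ax + by + cz = a·x₀ + b·y₀ + c·z₀.
d = 1·(-1) + 0·(-5) + 0·(-2)
  = -1 + 0 + 0
  = -1
Equation: x = -1

x = -1


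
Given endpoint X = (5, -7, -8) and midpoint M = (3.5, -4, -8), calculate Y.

Y = 2M - X
  = (2·3.5 - 5, 2·(-4) - (-7), 2·(-8) - (-8))
  = (7 - 5, -8 + 7, -16 + 8)
  = (2, -1, -8)

(2, -1, -8)


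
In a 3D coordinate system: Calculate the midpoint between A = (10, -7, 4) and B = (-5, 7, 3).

M = ((x₁+x₂)/2, (y₁+y₂)/2, (z₁+z₂)/2)
  = ((10 - 5)/2, (-7 + 7)/2, (4 + 3)/2)
  = (5/2, 0/2, 7/2)
  = (2.5, 0, 3.5)

(2.5, 0, 3.5)


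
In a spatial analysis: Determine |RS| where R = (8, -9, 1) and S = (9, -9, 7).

d = √[(x₂-x₁)² + (y₂-y₁)² + (z₂-z₁)²]
  = √[1² + 0² + 6²]
  = √[1 + 0 + 36]
  = √37
  ≈ 6.083

6.083


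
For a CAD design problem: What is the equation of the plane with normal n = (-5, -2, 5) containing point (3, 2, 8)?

The plane through P with normal n = (a, b, c) satisfies n·(r - P) = 0,
i.e. ax + by + cz = a·x₀ + b·y₀ + c·z₀.
d = (-5)·3 + (-2)·2 + 5·8
  = -15 - 4 + 40
  = 21
Equation: -5x - 2y + 5z = 21

-5x - 2y + 5z = 21


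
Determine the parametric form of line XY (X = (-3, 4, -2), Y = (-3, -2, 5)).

Direction vector d = Y - X = (-3 + 3, -2 - 4, 5 + 2) = (0, -6, 7)
Parametric form r = X + t·d:
x = -3, y = 4 - 6t, z = -2 + 7t

x = -3, y = 4 - 6t, z = -2 + 7t


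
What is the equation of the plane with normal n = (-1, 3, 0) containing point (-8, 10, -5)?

The plane through P with normal n = (a, b, c) satisfies n·(r - P) = 0,
i.e. ax + by + cz = a·x₀ + b·y₀ + c·z₀.
d = (-1)·(-8) + 3·10 + 0·(-5)
  = 8 + 30 + 0
  = 38
Equation: -x + 3y = 38

-x + 3y = 38


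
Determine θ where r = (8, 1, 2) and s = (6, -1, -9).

r·s = 8·6 + 1·(-1) + 2·(-9) = 48 - 1 - 18 = 29
|r| = √(8² + 1² + 2²) = √69 ≈ 8.307
|s| = √(6² + (-1)² + (-9)²) = √118 ≈ 10.86
cos θ = (r·s)/(|r||s|) = 29/(8.307·10.86) ≈ 0.3214
θ = arccos(0.3214) ≈ 71.25°

71.25°


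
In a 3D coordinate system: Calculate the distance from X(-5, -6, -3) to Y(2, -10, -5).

d = √[(x₂-x₁)² + (y₂-y₁)² + (z₂-z₁)²]
  = √[7² + (-4)² + (-2)²]
  = √[49 + 16 + 4]
  = √69
  ≈ 8.307

8.307


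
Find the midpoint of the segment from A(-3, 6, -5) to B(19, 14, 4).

M = ((x₁+x₂)/2, (y₁+y₂)/2, (z₁+z₂)/2)
  = ((-3 + 19)/2, (6 + 14)/2, (-5 + 4)/2)
  = (16/2, 20/2, -1/2)
  = (8, 10, -0.5)

(8, 10, -0.5)


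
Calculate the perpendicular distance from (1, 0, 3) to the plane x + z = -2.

distance = |a·x₀ + b·y₀ + c·z₀ - d| / √(a² + b² + c²)
  = |1·1 + 0·0 + 1·3 - (-2)| / √(1² + 0² + 1²)
  = |1 + 0 + 3 + 2| / √(1 + 0 + 1)
  = |6| / √2
  = 6 / 1.414
  ≈ 4.243

4.243


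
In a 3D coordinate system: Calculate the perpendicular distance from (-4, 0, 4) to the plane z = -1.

distance = |a·x₀ + b·y₀ + c·z₀ - d| / √(a² + b² + c²)
  = |0·(-4) + 0·0 + 1·4 - (-1)| / √(0² + 0² + 1²)
  = |0 + 0 + 4 + 1| / √(0 + 0 + 1)
  = |5| / √1
  = 5 / 1
  ≈ 5

5


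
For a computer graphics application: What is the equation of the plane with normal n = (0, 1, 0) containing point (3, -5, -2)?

The plane through P with normal n = (a, b, c) satisfies n·(r - P) = 0,
i.e. ax + by + cz = a·x₀ + b·y₀ + c·z₀.
d = 0·3 + 1·(-5) + 0·(-2)
  = 0 - 5 + 0
  = -5
Equation: y = -5

y = -5


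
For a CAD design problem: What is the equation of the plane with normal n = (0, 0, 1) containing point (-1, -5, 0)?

The plane through P with normal n = (a, b, c) satisfies n·(r - P) = 0,
i.e. ax + by + cz = a·x₀ + b·y₀ + c·z₀.
d = 0·(-1) + 0·(-5) + 1·0
  = 0 + 0 + 0
  = 0
Equation: z = 0

z = 0


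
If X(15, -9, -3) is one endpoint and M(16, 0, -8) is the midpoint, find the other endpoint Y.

Y = 2M - X
  = (2·16 - 15, 2·0 - (-9), 2·(-8) - (-3))
  = (32 - 15, 0 + 9, -16 + 3)
  = (17, 9, -13)

(17, 9, -13)


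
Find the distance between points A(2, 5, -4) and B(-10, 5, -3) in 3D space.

d = √[(x₂-x₁)² + (y₂-y₁)² + (z₂-z₁)²]
  = √[(-12)² + 0² + 1²]
  = √[144 + 0 + 1]
  = √145
  ≈ 12.04

12.04


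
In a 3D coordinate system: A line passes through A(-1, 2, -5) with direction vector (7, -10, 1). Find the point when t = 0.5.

P(t) = A + t·d
  = (-1 + 7·0.5, 2 + (-10)·0.5, -5 + 1·0.5)
  = (-1 + 3.5, 2 - 5, -5 + 0.5)
  = (2.5, -3, -4.5)

(2.5, -3, -4.5)


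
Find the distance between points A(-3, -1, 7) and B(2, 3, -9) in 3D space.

d = √[(x₂-x₁)² + (y₂-y₁)² + (z₂-z₁)²]
  = √[5² + 4² + (-16)²]
  = √[25 + 16 + 256]
  = √297
  ≈ 17.23

17.23


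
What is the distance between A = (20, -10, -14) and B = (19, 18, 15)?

d = √[(x₂-x₁)² + (y₂-y₁)² + (z₂-z₁)²]
  = √[(-1)² + 28² + 29²]
  = √[1 + 784 + 841]
  = √1626
  ≈ 40.32

40.32


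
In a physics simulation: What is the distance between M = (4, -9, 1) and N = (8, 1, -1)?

d = √[(x₂-x₁)² + (y₂-y₁)² + (z₂-z₁)²]
  = √[4² + 10² + (-2)²]
  = √[16 + 100 + 4]
  = √120
  ≈ 10.95

10.95


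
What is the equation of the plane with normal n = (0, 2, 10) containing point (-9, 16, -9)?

The plane through P with normal n = (a, b, c) satisfies n·(r - P) = 0,
i.e. ax + by + cz = a·x₀ + b·y₀ + c·z₀.
d = 0·(-9) + 2·16 + 10·(-9)
  = 0 + 32 - 90
  = -58
Equation: 2y + 10z = -58

2y + 10z = -58


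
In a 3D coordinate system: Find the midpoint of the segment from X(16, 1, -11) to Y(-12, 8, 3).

M = ((x₁+x₂)/2, (y₁+y₂)/2, (z₁+z₂)/2)
  = ((16 - 12)/2, (1 + 8)/2, (-11 + 3)/2)
  = (4/2, 9/2, -8/2)
  = (2, 4.5, -4)

(2, 4.5, -4)


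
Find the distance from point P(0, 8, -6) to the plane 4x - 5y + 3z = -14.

distance = |a·x₀ + b·y₀ + c·z₀ - d| / √(a² + b² + c²)
  = |4·0 + (-5)·8 + 3·(-6) - (-14)| / √(4² + (-5)² + 3²)
  = |0 - 40 - 18 + 14| / √(16 + 25 + 9)
  = |-44| / √50
  = 44 / 7.071
  ≈ 6.223

6.223


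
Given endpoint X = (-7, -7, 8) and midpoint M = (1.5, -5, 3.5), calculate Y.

Y = 2M - X
  = (2·1.5 - (-7), 2·(-5) - (-7), 2·3.5 - 8)
  = (3 + 7, -10 + 7, 7 - 8)
  = (10, -3, -1)

(10, -3, -1)


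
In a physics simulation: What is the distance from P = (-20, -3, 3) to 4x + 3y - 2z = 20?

distance = |a·x₀ + b·y₀ + c·z₀ - d| / √(a² + b² + c²)
  = |4·(-20) + 3·(-3) + (-2)·3 - 20| / √(4² + 3² + (-2)²)
  = |-80 - 9 - 6 - 20| / √(16 + 9 + 4)
  = |-115| / √29
  = 115 / 5.385
  ≈ 21.35

21.35


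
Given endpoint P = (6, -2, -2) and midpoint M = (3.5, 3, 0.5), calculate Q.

Q = 2M - P
  = (2·3.5 - 6, 2·3 - (-2), 2·0.5 - (-2))
  = (7 - 6, 6 + 2, 1 + 2)
  = (1, 8, 3)

(1, 8, 3)


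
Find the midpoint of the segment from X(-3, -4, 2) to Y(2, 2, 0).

M = ((x₁+x₂)/2, (y₁+y₂)/2, (z₁+z₂)/2)
  = ((-3 + 2)/2, (-4 + 2)/2, (2 + 0)/2)
  = (-1/2, -2/2, 2/2)
  = (-0.5, -1, 1)

(-0.5, -1, 1)


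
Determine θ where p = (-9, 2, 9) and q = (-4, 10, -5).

p·q = (-9)·(-4) + 2·10 + 9·(-5) = 36 + 20 - 45 = 11
|p| = √((-9)² + 2² + 9²) = √166 ≈ 12.88
|q| = √((-4)² + 10² + (-5)²) = √141 ≈ 11.87
cos θ = (p·q)/(|p||q|) = 11/(12.88·11.87) ≈ 0.0719
θ = arccos(0.0719) ≈ 85.88°

85.88°


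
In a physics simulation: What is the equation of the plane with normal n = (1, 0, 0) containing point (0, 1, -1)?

The plane through P with normal n = (a, b, c) satisfies n·(r - P) = 0,
i.e. ax + by + cz = a·x₀ + b·y₀ + c·z₀.
d = 1·0 + 0·1 + 0·(-1)
  = 0 + 0 + 0
  = 0
Equation: x = 0

x = 0


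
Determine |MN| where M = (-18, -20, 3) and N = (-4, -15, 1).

d = √[(x₂-x₁)² + (y₂-y₁)² + (z₂-z₁)²]
  = √[14² + 5² + (-2)²]
  = √[196 + 25 + 4]
  = √225
  ≈ 15

15


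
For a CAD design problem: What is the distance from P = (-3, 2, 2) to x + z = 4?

distance = |a·x₀ + b·y₀ + c·z₀ - d| / √(a² + b² + c²)
  = |1·(-3) + 0·2 + 1·2 - 4| / √(1² + 0² + 1²)
  = |-3 + 0 + 2 - 4| / √(1 + 0 + 1)
  = |-5| / √2
  = 5 / 1.414
  ≈ 3.536

3.536


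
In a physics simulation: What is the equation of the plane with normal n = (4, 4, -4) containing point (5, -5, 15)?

The plane through P with normal n = (a, b, c) satisfies n·(r - P) = 0,
i.e. ax + by + cz = a·x₀ + b·y₀ + c·z₀.
d = 4·5 + 4·(-5) + (-4)·15
  = 20 - 20 - 60
  = -60
Equation: 4x + 4y - 4z = -60

4x + 4y - 4z = -60


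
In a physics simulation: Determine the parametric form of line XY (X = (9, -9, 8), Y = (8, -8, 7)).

Direction vector d = Y - X = (8 - 9, -8 + 9, 7 - 8) = (-1, 1, -1)
Parametric form r = X + t·d:
x = 9 - t, y = -9 + t, z = 8 - t

x = 9 - t, y = -9 + t, z = 8 - t


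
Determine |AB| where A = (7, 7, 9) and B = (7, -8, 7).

d = √[(x₂-x₁)² + (y₂-y₁)² + (z₂-z₁)²]
  = √[0² + (-15)² + (-2)²]
  = √[0 + 225 + 4]
  = √229
  ≈ 15.13

15.13


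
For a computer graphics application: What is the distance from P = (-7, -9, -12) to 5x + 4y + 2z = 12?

distance = |a·x₀ + b·y₀ + c·z₀ - d| / √(a² + b² + c²)
  = |5·(-7) + 4·(-9) + 2·(-12) - 12| / √(5² + 4² + 2²)
  = |-35 - 36 - 24 - 12| / √(25 + 16 + 4)
  = |-107| / √45
  = 107 / 6.708
  ≈ 15.95

15.95


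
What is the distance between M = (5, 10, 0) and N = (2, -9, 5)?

d = √[(x₂-x₁)² + (y₂-y₁)² + (z₂-z₁)²]
  = √[(-3)² + (-19)² + 5²]
  = √[9 + 361 + 25]
  = √395
  ≈ 19.87

19.87


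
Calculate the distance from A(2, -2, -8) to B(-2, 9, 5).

d = √[(x₂-x₁)² + (y₂-y₁)² + (z₂-z₁)²]
  = √[(-4)² + 11² + 13²]
  = √[16 + 121 + 169]
  = √306
  ≈ 17.49

17.49


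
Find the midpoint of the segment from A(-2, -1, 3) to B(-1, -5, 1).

M = ((x₁+x₂)/2, (y₁+y₂)/2, (z₁+z₂)/2)
  = ((-2 - 1)/2, (-1 - 5)/2, (3 + 1)/2)
  = (-3/2, -6/2, 4/2)
  = (-1.5, -3, 2)

(-1.5, -3, 2)


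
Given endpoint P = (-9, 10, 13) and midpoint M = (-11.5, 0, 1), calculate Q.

Q = 2M - P
  = (2·(-11.5) - (-9), 2·0 - 10, 2·1 - 13)
  = (-23 + 9, 0 - 10, 2 - 13)
  = (-14, -10, -11)

(-14, -10, -11)


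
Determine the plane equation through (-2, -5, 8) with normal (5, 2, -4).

The plane through P with normal n = (a, b, c) satisfies n·(r - P) = 0,
i.e. ax + by + cz = a·x₀ + b·y₀ + c·z₀.
d = 5·(-2) + 2·(-5) + (-4)·8
  = -10 - 10 - 32
  = -52
Equation: 5x + 2y - 4z = -52

5x + 2y - 4z = -52


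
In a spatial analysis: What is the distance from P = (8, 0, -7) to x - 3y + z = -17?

distance = |a·x₀ + b·y₀ + c·z₀ - d| / √(a² + b² + c²)
  = |1·8 + (-3)·0 + 1·(-7) - (-17)| / √(1² + (-3)² + 1²)
  = |8 + 0 - 7 + 17| / √(1 + 9 + 1)
  = |18| / √11
  = 18 / 3.317
  ≈ 5.427

5.427


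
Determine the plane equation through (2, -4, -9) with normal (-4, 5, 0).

The plane through P with normal n = (a, b, c) satisfies n·(r - P) = 0,
i.e. ax + by + cz = a·x₀ + b·y₀ + c·z₀.
d = (-4)·2 + 5·(-4) + 0·(-9)
  = -8 - 20 + 0
  = -28
Equation: -4x + 5y = -28

-4x + 5y = -28


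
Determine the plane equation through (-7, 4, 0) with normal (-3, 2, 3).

The plane through P with normal n = (a, b, c) satisfies n·(r - P) = 0,
i.e. ax + by + cz = a·x₀ + b·y₀ + c·z₀.
d = (-3)·(-7) + 2·4 + 3·0
  = 21 + 8 + 0
  = 29
Equation: -3x + 2y + 3z = 29

-3x + 2y + 3z = 29


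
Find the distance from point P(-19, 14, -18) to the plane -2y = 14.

distance = |a·x₀ + b·y₀ + c·z₀ - d| / √(a² + b² + c²)
  = |0·(-19) + (-2)·14 + 0·(-18) - 14| / √(0² + (-2)² + 0²)
  = |0 - 28 + 0 - 14| / √(0 + 4 + 0)
  = |-42| / √4
  = 42 / 2
  ≈ 21

21


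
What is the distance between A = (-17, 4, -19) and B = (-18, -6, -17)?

d = √[(x₂-x₁)² + (y₂-y₁)² + (z₂-z₁)²]
  = √[(-1)² + (-10)² + 2²]
  = √[1 + 100 + 4]
  = √105
  ≈ 10.25

10.25


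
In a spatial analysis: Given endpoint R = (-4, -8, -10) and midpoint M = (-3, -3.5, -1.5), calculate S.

S = 2M - R
  = (2·(-3) - (-4), 2·(-3.5) - (-8), 2·(-1.5) - (-10))
  = (-6 + 4, -7 + 8, -3 + 10)
  = (-2, 1, 7)

(-2, 1, 7)


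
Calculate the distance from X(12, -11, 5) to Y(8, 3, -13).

d = √[(x₂-x₁)² + (y₂-y₁)² + (z₂-z₁)²]
  = √[(-4)² + 14² + (-18)²]
  = √[16 + 196 + 324]
  = √536
  ≈ 23.15

23.15


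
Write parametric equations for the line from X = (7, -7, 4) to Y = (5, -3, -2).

Direction vector d = Y - X = (5 - 7, -3 + 7, -2 - 4) = (-2, 4, -6)
Parametric form r = X + t·d:
x = 7 - 2t, y = -7 + 4t, z = 4 - 6t

x = 7 - 2t, y = -7 + 4t, z = 4 - 6t


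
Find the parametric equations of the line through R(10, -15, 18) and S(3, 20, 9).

Direction vector d = S - R = (3 - 10, 20 + 15, 9 - 18) = (-7, 35, -9)
Parametric form r = R + t·d:
x = 10 - 7t, y = -15 + 35t, z = 18 - 9t

x = 10 - 7t, y = -15 + 35t, z = 18 - 9t


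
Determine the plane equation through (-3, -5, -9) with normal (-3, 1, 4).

The plane through P with normal n = (a, b, c) satisfies n·(r - P) = 0,
i.e. ax + by + cz = a·x₀ + b·y₀ + c·z₀.
d = (-3)·(-3) + 1·(-5) + 4·(-9)
  = 9 - 5 - 36
  = -32
Equation: -3x + y + 4z = -32

-3x + y + 4z = -32


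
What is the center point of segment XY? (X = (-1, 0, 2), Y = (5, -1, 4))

M = ((x₁+x₂)/2, (y₁+y₂)/2, (z₁+z₂)/2)
  = ((-1 + 5)/2, (0 - 1)/2, (2 + 4)/2)
  = (4/2, -1/2, 6/2)
  = (2, -0.5, 3)

(2, -0.5, 3)


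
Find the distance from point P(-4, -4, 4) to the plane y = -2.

distance = |a·x₀ + b·y₀ + c·z₀ - d| / √(a² + b² + c²)
  = |0·(-4) + 1·(-4) + 0·4 - (-2)| / √(0² + 1² + 0²)
  = |0 - 4 + 0 + 2| / √(0 + 1 + 0)
  = |-2| / √1
  = 2 / 1
  ≈ 2

2


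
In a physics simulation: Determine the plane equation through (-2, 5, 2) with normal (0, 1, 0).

The plane through P with normal n = (a, b, c) satisfies n·(r - P) = 0,
i.e. ax + by + cz = a·x₀ + b·y₀ + c·z₀.
d = 0·(-2) + 1·5 + 0·2
  = 0 + 5 + 0
  = 5
Equation: y = 5

y = 5


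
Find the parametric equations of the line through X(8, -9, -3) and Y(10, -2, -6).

Direction vector d = Y - X = (10 - 8, -2 + 9, -6 + 3) = (2, 7, -3)
Parametric form r = X + t·d:
x = 8 + 2t, y = -9 + 7t, z = -3 - 3t

x = 8 + 2t, y = -9 + 7t, z = -3 - 3t


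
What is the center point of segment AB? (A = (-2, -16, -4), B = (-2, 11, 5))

M = ((x₁+x₂)/2, (y₁+y₂)/2, (z₁+z₂)/2)
  = ((-2 - 2)/2, (-16 + 11)/2, (-4 + 5)/2)
  = (-4/2, -5/2, 1/2)
  = (-2, -2.5, 0.5)

(-2, -2.5, 0.5)


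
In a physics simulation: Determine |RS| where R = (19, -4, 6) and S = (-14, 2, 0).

d = √[(x₂-x₁)² + (y₂-y₁)² + (z₂-z₁)²]
  = √[(-33)² + 6² + (-6)²]
  = √[1089 + 36 + 36]
  = √1161
  ≈ 34.07

34.07


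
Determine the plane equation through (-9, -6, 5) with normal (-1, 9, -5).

The plane through P with normal n = (a, b, c) satisfies n·(r - P) = 0,
i.e. ax + by + cz = a·x₀ + b·y₀ + c·z₀.
d = (-1)·(-9) + 9·(-6) + (-5)·5
  = 9 - 54 - 25
  = -70
Equation: -x + 9y - 5z = -70

-x + 9y - 5z = -70


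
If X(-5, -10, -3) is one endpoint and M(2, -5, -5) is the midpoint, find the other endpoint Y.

Y = 2M - X
  = (2·2 - (-5), 2·(-5) - (-10), 2·(-5) - (-3))
  = (4 + 5, -10 + 10, -10 + 3)
  = (9, 0, -7)

(9, 0, -7)


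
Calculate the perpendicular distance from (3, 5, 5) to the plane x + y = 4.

distance = |a·x₀ + b·y₀ + c·z₀ - d| / √(a² + b² + c²)
  = |1·3 + 1·5 + 0·5 - 4| / √(1² + 1² + 0²)
  = |3 + 5 + 0 - 4| / √(1 + 1 + 0)
  = |4| / √2
  = 4 / 1.414
  ≈ 2.828

2.828


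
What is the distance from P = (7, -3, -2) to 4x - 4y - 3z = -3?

distance = |a·x₀ + b·y₀ + c·z₀ - d| / √(a² + b² + c²)
  = |4·7 + (-4)·(-3) + (-3)·(-2) - (-3)| / √(4² + (-4)² + (-3)²)
  = |28 + 12 + 6 + 3| / √(16 + 16 + 9)
  = |49| / √41
  = 49 / 6.403
  ≈ 7.653

7.653


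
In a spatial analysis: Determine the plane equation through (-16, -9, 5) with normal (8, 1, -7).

The plane through P with normal n = (a, b, c) satisfies n·(r - P) = 0,
i.e. ax + by + cz = a·x₀ + b·y₀ + c·z₀.
d = 8·(-16) + 1·(-9) + (-7)·5
  = -128 - 9 - 35
  = -172
Equation: 8x + y - 7z = -172

8x + y - 7z = -172


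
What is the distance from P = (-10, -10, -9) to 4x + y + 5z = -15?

distance = |a·x₀ + b·y₀ + c·z₀ - d| / √(a² + b² + c²)
  = |4·(-10) + 1·(-10) + 5·(-9) - (-15)| / √(4² + 1² + 5²)
  = |-40 - 10 - 45 + 15| / √(16 + 1 + 25)
  = |-80| / √42
  = 80 / 6.481
  ≈ 12.34

12.34


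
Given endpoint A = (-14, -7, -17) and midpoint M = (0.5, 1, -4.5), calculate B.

B = 2M - A
  = (2·0.5 - (-14), 2·1 - (-7), 2·(-4.5) - (-17))
  = (1 + 14, 2 + 7, -9 + 17)
  = (15, 9, 8)

(15, 9, 8)


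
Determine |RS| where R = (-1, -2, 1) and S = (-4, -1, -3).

d = √[(x₂-x₁)² + (y₂-y₁)² + (z₂-z₁)²]
  = √[(-3)² + 1² + (-4)²]
  = √[9 + 1 + 16]
  = √26
  ≈ 5.099

5.099


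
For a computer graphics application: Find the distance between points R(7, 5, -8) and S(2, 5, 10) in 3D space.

d = √[(x₂-x₁)² + (y₂-y₁)² + (z₂-z₁)²]
  = √[(-5)² + 0² + 18²]
  = √[25 + 0 + 324]
  = √349
  ≈ 18.68

18.68


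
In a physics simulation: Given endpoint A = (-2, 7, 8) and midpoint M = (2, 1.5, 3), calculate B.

B = 2M - A
  = (2·2 - (-2), 2·1.5 - 7, 2·3 - 8)
  = (4 + 2, 3 - 7, 6 - 8)
  = (6, -4, -2)

(6, -4, -2)


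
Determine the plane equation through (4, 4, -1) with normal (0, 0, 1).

The plane through P with normal n = (a, b, c) satisfies n·(r - P) = 0,
i.e. ax + by + cz = a·x₀ + b·y₀ + c·z₀.
d = 0·4 + 0·4 + 1·(-1)
  = 0 + 0 - 1
  = -1
Equation: z = -1

z = -1


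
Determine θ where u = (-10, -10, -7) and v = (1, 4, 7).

u·v = (-10)·1 + (-10)·4 + (-7)·7 = -10 - 40 - 49 = -99
|u| = √((-10)² + (-10)² + (-7)²) = √249 ≈ 15.78
|v| = √(1² + 4² + 7²) = √66 ≈ 8.124
cos θ = (u·v)/(|u||v|) = -99/(15.78·8.124) ≈ -0.7723
θ = arccos(-0.7723) ≈ 140.6°

140.6°


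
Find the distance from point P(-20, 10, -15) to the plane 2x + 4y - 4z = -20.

distance = |a·x₀ + b·y₀ + c·z₀ - d| / √(a² + b² + c²)
  = |2·(-20) + 4·10 + (-4)·(-15) - (-20)| / √(2² + 4² + (-4)²)
  = |-40 + 40 + 60 + 20| / √(4 + 16 + 16)
  = |80| / √36
  = 80 / 6
  ≈ 13.33

13.33


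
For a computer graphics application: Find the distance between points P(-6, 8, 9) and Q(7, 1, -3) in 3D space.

d = √[(x₂-x₁)² + (y₂-y₁)² + (z₂-z₁)²]
  = √[13² + (-7)² + (-12)²]
  = √[169 + 49 + 144]
  = √362
  ≈ 19.03

19.03


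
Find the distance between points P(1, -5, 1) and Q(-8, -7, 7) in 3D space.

d = √[(x₂-x₁)² + (y₂-y₁)² + (z₂-z₁)²]
  = √[(-9)² + (-2)² + 6²]
  = √[81 + 4 + 36]
  = √121
  ≈ 11

11


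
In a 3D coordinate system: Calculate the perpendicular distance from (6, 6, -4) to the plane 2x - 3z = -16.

distance = |a·x₀ + b·y₀ + c·z₀ - d| / √(a² + b² + c²)
  = |2·6 + 0·6 + (-3)·(-4) - (-16)| / √(2² + 0² + (-3)²)
  = |12 + 0 + 12 + 16| / √(4 + 0 + 9)
  = |40| / √13
  = 40 / 3.606
  ≈ 11.09

11.09


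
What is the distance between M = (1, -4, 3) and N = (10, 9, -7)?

d = √[(x₂-x₁)² + (y₂-y₁)² + (z₂-z₁)²]
  = √[9² + 13² + (-10)²]
  = √[81 + 169 + 100]
  = √350
  ≈ 18.71

18.71


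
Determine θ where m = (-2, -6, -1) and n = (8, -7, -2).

m·n = (-2)·8 + (-6)·(-7) + (-1)·(-2) = -16 + 42 + 2 = 28
|m| = √((-2)² + (-6)² + (-1)²) = √41 ≈ 6.403
|n| = √(8² + (-7)² + (-2)²) = √117 ≈ 10.82
cos θ = (m·n)/(|m||n|) = 28/(6.403·10.82) ≈ 0.4043
θ = arccos(0.4043) ≈ 66.15°

66.15°


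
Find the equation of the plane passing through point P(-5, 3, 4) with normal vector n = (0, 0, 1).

The plane through P with normal n = (a, b, c) satisfies n·(r - P) = 0,
i.e. ax + by + cz = a·x₀ + b·y₀ + c·z₀.
d = 0·(-5) + 0·3 + 1·4
  = 0 + 0 + 4
  = 4
Equation: z = 4

z = 4


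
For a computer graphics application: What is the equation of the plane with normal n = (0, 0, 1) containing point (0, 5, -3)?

The plane through P with normal n = (a, b, c) satisfies n·(r - P) = 0,
i.e. ax + by + cz = a·x₀ + b·y₀ + c·z₀.
d = 0·0 + 0·5 + 1·(-3)
  = 0 + 0 - 3
  = -3
Equation: z = -3

z = -3


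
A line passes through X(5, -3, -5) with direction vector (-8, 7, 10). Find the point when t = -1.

P(t) = X + t·d
  = (5 + (-8)·(-1), -3 + 7·(-1), -5 + 10·(-1))
  = (5 + 8, -3 - 7, -5 - 10)
  = (13, -10, -15)

(13, -10, -15)


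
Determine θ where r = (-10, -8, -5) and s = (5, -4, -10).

r·s = (-10)·5 + (-8)·(-4) + (-5)·(-10) = -50 + 32 + 50 = 32
|r| = √((-10)² + (-8)² + (-5)²) = √189 ≈ 13.75
|s| = √(5² + (-4)² + (-10)²) = √141 ≈ 11.87
cos θ = (r·s)/(|r||s|) = 32/(13.75·11.87) ≈ 0.196
θ = arccos(0.196) ≈ 78.7°

78.7°


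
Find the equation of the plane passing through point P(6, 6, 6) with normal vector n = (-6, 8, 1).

The plane through P with normal n = (a, b, c) satisfies n·(r - P) = 0,
i.e. ax + by + cz = a·x₀ + b·y₀ + c·z₀.
d = (-6)·6 + 8·6 + 1·6
  = -36 + 48 + 6
  = 18
Equation: -6x + 8y + z = 18

-6x + 8y + z = 18


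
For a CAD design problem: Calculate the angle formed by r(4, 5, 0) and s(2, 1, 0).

r·s = 4·2 + 5·1 + 0·0 = 8 + 5 + 0 = 13
|r| = √(4² + 5² + 0²) = √41 ≈ 6.403
|s| = √(2² + 1² + 0²) = √5 ≈ 2.236
cos θ = (r·s)/(|r||s|) = 13/(6.403·2.236) ≈ 0.908
θ = arccos(0.908) ≈ 24.78°

24.78°


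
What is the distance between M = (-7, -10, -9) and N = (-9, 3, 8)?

d = √[(x₂-x₁)² + (y₂-y₁)² + (z₂-z₁)²]
  = √[(-2)² + 13² + 17²]
  = √[4 + 169 + 289]
  = √462
  ≈ 21.49

21.49


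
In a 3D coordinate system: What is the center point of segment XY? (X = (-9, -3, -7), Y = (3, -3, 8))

M = ((x₁+x₂)/2, (y₁+y₂)/2, (z₁+z₂)/2)
  = ((-9 + 3)/2, (-3 - 3)/2, (-7 + 8)/2)
  = (-6/2, -6/2, 1/2)
  = (-3, -3, 0.5)

(-3, -3, 0.5)


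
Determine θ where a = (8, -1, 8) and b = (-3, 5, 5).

a·b = 8·(-3) + (-1)·5 + 8·5 = -24 - 5 + 40 = 11
|a| = √(8² + (-1)² + 8²) = √129 ≈ 11.36
|b| = √((-3)² + 5² + 5²) = √59 ≈ 7.681
cos θ = (a·b)/(|a||b|) = 11/(11.36·7.681) ≈ 0.1261
θ = arccos(0.1261) ≈ 82.76°

82.76°


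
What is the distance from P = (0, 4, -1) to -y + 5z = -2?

distance = |a·x₀ + b·y₀ + c·z₀ - d| / √(a² + b² + c²)
  = |0·0 + (-1)·4 + 5·(-1) - (-2)| / √(0² + (-1)² + 5²)
  = |0 - 4 - 5 + 2| / √(0 + 1 + 25)
  = |-7| / √26
  = 7 / 5.099
  ≈ 1.373

1.373


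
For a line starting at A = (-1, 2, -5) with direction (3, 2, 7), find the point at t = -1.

P(t) = A + t·d
  = (-1 + 3·(-1), 2 + 2·(-1), -5 + 7·(-1))
  = (-1 - 3, 2 - 2, -5 - 7)
  = (-4, 0, -12)

(-4, 0, -12)


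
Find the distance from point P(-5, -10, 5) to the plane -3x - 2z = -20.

distance = |a·x₀ + b·y₀ + c·z₀ - d| / √(a² + b² + c²)
  = |(-3)·(-5) + 0·(-10) + (-2)·5 - (-20)| / √((-3)² + 0² + (-2)²)
  = |15 + 0 - 10 + 20| / √(9 + 0 + 4)
  = |25| / √13
  = 25 / 3.606
  ≈ 6.934

6.934


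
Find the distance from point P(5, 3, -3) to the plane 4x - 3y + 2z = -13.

distance = |a·x₀ + b·y₀ + c·z₀ - d| / √(a² + b² + c²)
  = |4·5 + (-3)·3 + 2·(-3) - (-13)| / √(4² + (-3)² + 2²)
  = |20 - 9 - 6 + 13| / √(16 + 9 + 4)
  = |18| / √29
  = 18 / 5.385
  ≈ 3.343

3.343


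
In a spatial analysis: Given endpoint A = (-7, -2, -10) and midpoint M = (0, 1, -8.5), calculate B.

B = 2M - A
  = (2·0 - (-7), 2·1 - (-2), 2·(-8.5) - (-10))
  = (0 + 7, 2 + 2, -17 + 10)
  = (7, 4, -7)

(7, 4, -7)


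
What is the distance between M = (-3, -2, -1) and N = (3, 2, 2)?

d = √[(x₂-x₁)² + (y₂-y₁)² + (z₂-z₁)²]
  = √[6² + 4² + 3²]
  = √[36 + 16 + 9]
  = √61
  ≈ 7.81

7.81


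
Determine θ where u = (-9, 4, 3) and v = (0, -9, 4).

u·v = (-9)·0 + 4·(-9) + 3·4 = 0 - 36 + 12 = -24
|u| = √((-9)² + 4² + 3²) = √106 ≈ 10.3
|v| = √(0² + (-9)² + 4²) = √97 ≈ 9.849
cos θ = (u·v)/(|u||v|) = -24/(10.3·9.849) ≈ -0.2367
θ = arccos(-0.2367) ≈ 103.7°

103.7°


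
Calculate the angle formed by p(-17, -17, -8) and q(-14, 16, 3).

p·q = (-17)·(-14) + (-17)·16 + (-8)·3 = 238 - 272 - 24 = -58
|p| = √((-17)² + (-17)² + (-8)²) = √642 ≈ 25.34
|q| = √((-14)² + 16² + 3²) = √461 ≈ 21.47
cos θ = (p·q)/(|p||q|) = -58/(25.34·21.47) ≈ -0.1066
θ = arccos(-0.1066) ≈ 96.12°

96.12°


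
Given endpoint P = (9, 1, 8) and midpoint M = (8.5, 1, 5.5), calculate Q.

Q = 2M - P
  = (2·8.5 - 9, 2·1 - 1, 2·5.5 - 8)
  = (17 - 9, 2 - 1, 11 - 8)
  = (8, 1, 3)

(8, 1, 3)


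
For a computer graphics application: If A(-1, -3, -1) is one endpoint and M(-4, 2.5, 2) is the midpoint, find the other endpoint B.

B = 2M - A
  = (2·(-4) - (-1), 2·2.5 - (-3), 2·2 - (-1))
  = (-8 + 1, 5 + 3, 4 + 1)
  = (-7, 8, 5)

(-7, 8, 5)


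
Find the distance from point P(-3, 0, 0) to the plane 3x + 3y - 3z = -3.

distance = |a·x₀ + b·y₀ + c·z₀ - d| / √(a² + b² + c²)
  = |3·(-3) + 3·0 + (-3)·0 - (-3)| / √(3² + 3² + (-3)²)
  = |-9 + 0 + 0 + 3| / √(9 + 9 + 9)
  = |-6| / √27
  = 6 / 5.196
  ≈ 1.155

1.155


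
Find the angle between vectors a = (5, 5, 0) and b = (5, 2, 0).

a·b = 5·5 + 5·2 + 0·0 = 25 + 10 + 0 = 35
|a| = √(5² + 5² + 0²) = √50 ≈ 7.071
|b| = √(5² + 2² + 0²) = √29 ≈ 5.385
cos θ = (a·b)/(|a||b|) = 35/(7.071·5.385) ≈ 0.9191
θ = arccos(0.9191) ≈ 23.2°

23.2°


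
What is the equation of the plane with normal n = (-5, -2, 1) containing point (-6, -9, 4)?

The plane through P with normal n = (a, b, c) satisfies n·(r - P) = 0,
i.e. ax + by + cz = a·x₀ + b·y₀ + c·z₀.
d = (-5)·(-6) + (-2)·(-9) + 1·4
  = 30 + 18 + 4
  = 52
Equation: -5x - 2y + z = 52

-5x - 2y + z = 52


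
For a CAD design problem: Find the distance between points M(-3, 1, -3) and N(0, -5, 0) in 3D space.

d = √[(x₂-x₁)² + (y₂-y₁)² + (z₂-z₁)²]
  = √[3² + (-6)² + 3²]
  = √[9 + 36 + 9]
  = √54
  ≈ 7.348

7.348


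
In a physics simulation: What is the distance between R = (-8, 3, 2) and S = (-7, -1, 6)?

d = √[(x₂-x₁)² + (y₂-y₁)² + (z₂-z₁)²]
  = √[1² + (-4)² + 4²]
  = √[1 + 16 + 16]
  = √33
  ≈ 5.745

5.745


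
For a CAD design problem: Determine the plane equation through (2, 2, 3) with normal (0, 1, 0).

The plane through P with normal n = (a, b, c) satisfies n·(r - P) = 0,
i.e. ax + by + cz = a·x₀ + b·y₀ + c·z₀.
d = 0·2 + 1·2 + 0·3
  = 0 + 2 + 0
  = 2
Equation: y = 2

y = 2


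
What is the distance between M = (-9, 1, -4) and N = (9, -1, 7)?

d = √[(x₂-x₁)² + (y₂-y₁)² + (z₂-z₁)²]
  = √[18² + (-2)² + 11²]
  = √[324 + 4 + 121]
  = √449
  ≈ 21.19

21.19


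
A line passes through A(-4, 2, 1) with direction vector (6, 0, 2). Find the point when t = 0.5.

P(t) = A + t·d
  = (-4 + 6·0.5, 2 + 0·0.5, 1 + 2·0.5)
  = (-4 + 3, 2 + 0, 1 + 1)
  = (-1, 2, 2)

(-1, 2, 2)


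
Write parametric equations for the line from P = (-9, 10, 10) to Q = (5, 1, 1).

Direction vector d = Q - P = (5 + 9, 1 - 10, 1 - 10) = (14, -9, -9)
Parametric form r = P + t·d:
x = -9 + 14t, y = 10 - 9t, z = 10 - 9t

x = -9 + 14t, y = 10 - 9t, z = 10 - 9t


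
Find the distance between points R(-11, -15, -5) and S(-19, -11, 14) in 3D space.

d = √[(x₂-x₁)² + (y₂-y₁)² + (z₂-z₁)²]
  = √[(-8)² + 4² + 19²]
  = √[64 + 16 + 361]
  = √441
  ≈ 21

21


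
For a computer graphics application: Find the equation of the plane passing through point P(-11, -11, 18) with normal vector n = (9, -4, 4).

The plane through P with normal n = (a, b, c) satisfies n·(r - P) = 0,
i.e. ax + by + cz = a·x₀ + b·y₀ + c·z₀.
d = 9·(-11) + (-4)·(-11) + 4·18
  = -99 + 44 + 72
  = 17
Equation: 9x - 4y + 4z = 17

9x - 4y + 4z = 17


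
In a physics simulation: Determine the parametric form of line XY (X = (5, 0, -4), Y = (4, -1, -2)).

Direction vector d = Y - X = (4 - 5, -1 + 0, -2 + 4) = (-1, -1, 2)
Parametric form r = X + t·d:
x = 5 - t, y = 0 - t, z = -4 + 2t

x = 5 - t, y = 0 - t, z = -4 + 2t


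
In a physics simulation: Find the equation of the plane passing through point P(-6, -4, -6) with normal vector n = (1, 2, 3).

The plane through P with normal n = (a, b, c) satisfies n·(r - P) = 0,
i.e. ax + by + cz = a·x₀ + b·y₀ + c·z₀.
d = 1·(-6) + 2·(-4) + 3·(-6)
  = -6 - 8 - 18
  = -32
Equation: x + 2y + 3z = -32

x + 2y + 3z = -32


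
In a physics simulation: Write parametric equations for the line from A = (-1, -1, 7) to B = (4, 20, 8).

Direction vector d = B - A = (4 + 1, 20 + 1, 8 - 7) = (5, 21, 1)
Parametric form r = A + t·d:
x = -1 + 5t, y = -1 + 21t, z = 7 + t

x = -1 + 5t, y = -1 + 21t, z = 7 + t


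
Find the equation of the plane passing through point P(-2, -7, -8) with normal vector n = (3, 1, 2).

The plane through P with normal n = (a, b, c) satisfies n·(r - P) = 0,
i.e. ax + by + cz = a·x₀ + b·y₀ + c·z₀.
d = 3·(-2) + 1·(-7) + 2·(-8)
  = -6 - 7 - 16
  = -29
Equation: 3x + y + 2z = -29

3x + y + 2z = -29


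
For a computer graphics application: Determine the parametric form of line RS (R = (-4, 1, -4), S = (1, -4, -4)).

Direction vector d = S - R = (1 + 4, -4 - 1, -4 + 4) = (5, -5, 0)
Parametric form r = R + t·d:
x = -4 + 5t, y = 1 - 5t, z = -4

x = -4 + 5t, y = 1 - 5t, z = -4


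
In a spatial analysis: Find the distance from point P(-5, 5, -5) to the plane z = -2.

distance = |a·x₀ + b·y₀ + c·z₀ - d| / √(a² + b² + c²)
  = |0·(-5) + 0·5 + 1·(-5) - (-2)| / √(0² + 0² + 1²)
  = |0 + 0 - 5 + 2| / √(0 + 0 + 1)
  = |-3| / √1
  = 3 / 1
  ≈ 3

3


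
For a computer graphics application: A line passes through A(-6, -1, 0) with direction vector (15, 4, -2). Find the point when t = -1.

P(t) = A + t·d
  = (-6 + 15·(-1), -1 + 4·(-1), 0 + (-2)·(-1))
  = (-6 - 15, -1 - 4, 0 + 2)
  = (-21, -5, 2)

(-21, -5, 2)


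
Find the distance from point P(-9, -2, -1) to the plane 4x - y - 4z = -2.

distance = |a·x₀ + b·y₀ + c·z₀ - d| / √(a² + b² + c²)
  = |4·(-9) + (-1)·(-2) + (-4)·(-1) - (-2)| / √(4² + (-1)² + (-4)²)
  = |-36 + 2 + 4 + 2| / √(16 + 1 + 16)
  = |-28| / √33
  = 28 / 5.745
  ≈ 4.874

4.874


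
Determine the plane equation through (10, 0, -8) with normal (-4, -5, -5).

The plane through P with normal n = (a, b, c) satisfies n·(r - P) = 0,
i.e. ax + by + cz = a·x₀ + b·y₀ + c·z₀.
d = (-4)·10 + (-5)·0 + (-5)·(-8)
  = -40 + 0 + 40
  = 0
Equation: -4x - 5y - 5z = 0

-4x - 5y - 5z = 0


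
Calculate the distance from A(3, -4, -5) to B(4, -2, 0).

d = √[(x₂-x₁)² + (y₂-y₁)² + (z₂-z₁)²]
  = √[1² + 2² + 5²]
  = √[1 + 4 + 25]
  = √30
  ≈ 5.477

5.477


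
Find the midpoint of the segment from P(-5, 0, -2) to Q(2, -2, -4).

M = ((x₁+x₂)/2, (y₁+y₂)/2, (z₁+z₂)/2)
  = ((-5 + 2)/2, (0 - 2)/2, (-2 - 4)/2)
  = (-3/2, -2/2, -6/2)
  = (-1.5, -1, -3)

(-1.5, -1, -3)


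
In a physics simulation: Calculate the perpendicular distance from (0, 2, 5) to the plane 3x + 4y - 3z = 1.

distance = |a·x₀ + b·y₀ + c·z₀ - d| / √(a² + b² + c²)
  = |3·0 + 4·2 + (-3)·5 - 1| / √(3² + 4² + (-3)²)
  = |0 + 8 - 15 - 1| / √(9 + 16 + 9)
  = |-8| / √34
  = 8 / 5.831
  ≈ 1.372

1.372


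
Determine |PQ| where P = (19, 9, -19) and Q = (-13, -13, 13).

d = √[(x₂-x₁)² + (y₂-y₁)² + (z₂-z₁)²]
  = √[(-32)² + (-22)² + 32²]
  = √[1024 + 484 + 1024]
  = √2532
  ≈ 50.32

50.32


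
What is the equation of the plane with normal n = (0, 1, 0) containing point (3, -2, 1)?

The plane through P with normal n = (a, b, c) satisfies n·(r - P) = 0,
i.e. ax + by + cz = a·x₀ + b·y₀ + c·z₀.
d = 0·3 + 1·(-2) + 0·1
  = 0 - 2 + 0
  = -2
Equation: y = -2

y = -2


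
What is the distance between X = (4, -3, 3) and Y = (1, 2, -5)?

d = √[(x₂-x₁)² + (y₂-y₁)² + (z₂-z₁)²]
  = √[(-3)² + 5² + (-8)²]
  = √[9 + 25 + 64]
  = √98
  ≈ 9.899

9.899


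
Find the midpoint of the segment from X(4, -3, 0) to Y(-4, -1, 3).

M = ((x₁+x₂)/2, (y₁+y₂)/2, (z₁+z₂)/2)
  = ((4 - 4)/2, (-3 - 1)/2, (0 + 3)/2)
  = (0/2, -4/2, 3/2)
  = (0, -2, 1.5)

(0, -2, 1.5)


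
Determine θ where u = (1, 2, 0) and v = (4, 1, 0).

u·v = 1·4 + 2·1 + 0·0 = 4 + 2 + 0 = 6
|u| = √(1² + 2² + 0²) = √5 ≈ 2.236
|v| = √(4² + 1² + 0²) = √17 ≈ 4.123
cos θ = (u·v)/(|u||v|) = 6/(2.236·4.123) ≈ 0.6508
θ = arccos(0.6508) ≈ 49.4°

49.4°


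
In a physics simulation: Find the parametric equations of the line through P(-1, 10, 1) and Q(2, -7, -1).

Direction vector d = Q - P = (2 + 1, -7 - 10, -1 - 1) = (3, -17, -2)
Parametric form r = P + t·d:
x = -1 + 3t, y = 10 - 17t, z = 1 - 2t

x = -1 + 3t, y = 10 - 17t, z = 1 - 2t


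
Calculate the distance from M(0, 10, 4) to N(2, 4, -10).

d = √[(x₂-x₁)² + (y₂-y₁)² + (z₂-z₁)²]
  = √[2² + (-6)² + (-14)²]
  = √[4 + 36 + 196]
  = √236
  ≈ 15.36

15.36


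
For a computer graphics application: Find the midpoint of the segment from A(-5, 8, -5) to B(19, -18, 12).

M = ((x₁+x₂)/2, (y₁+y₂)/2, (z₁+z₂)/2)
  = ((-5 + 19)/2, (8 - 18)/2, (-5 + 12)/2)
  = (14/2, -10/2, 7/2)
  = (7, -5, 3.5)

(7, -5, 3.5)


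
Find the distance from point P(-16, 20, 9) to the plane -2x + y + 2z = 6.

distance = |a·x₀ + b·y₀ + c·z₀ - d| / √(a² + b² + c²)
  = |(-2)·(-16) + 1·20 + 2·9 - 6| / √((-2)² + 1² + 2²)
  = |32 + 20 + 18 - 6| / √(4 + 1 + 4)
  = |64| / √9
  = 64 / 3
  ≈ 21.33

21.33


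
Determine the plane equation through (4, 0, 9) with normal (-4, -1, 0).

The plane through P with normal n = (a, b, c) satisfies n·(r - P) = 0,
i.e. ax + by + cz = a·x₀ + b·y₀ + c·z₀.
d = (-4)·4 + (-1)·0 + 0·9
  = -16 + 0 + 0
  = -16
Equation: -4x - y = -16

-4x - y = -16


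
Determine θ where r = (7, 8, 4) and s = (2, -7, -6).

r·s = 7·2 + 8·(-7) + 4·(-6) = 14 - 56 - 24 = -66
|r| = √(7² + 8² + 4²) = √129 ≈ 11.36
|s| = √(2² + (-7)² + (-6)²) = √89 ≈ 9.434
cos θ = (r·s)/(|r||s|) = -66/(11.36·9.434) ≈ -0.616
θ = arccos(-0.616) ≈ 128°

128°


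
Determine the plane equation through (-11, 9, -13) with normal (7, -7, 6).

The plane through P with normal n = (a, b, c) satisfies n·(r - P) = 0,
i.e. ax + by + cz = a·x₀ + b·y₀ + c·z₀.
d = 7·(-11) + (-7)·9 + 6·(-13)
  = -77 - 63 - 78
  = -218
Equation: 7x - 7y + 6z = -218

7x - 7y + 6z = -218


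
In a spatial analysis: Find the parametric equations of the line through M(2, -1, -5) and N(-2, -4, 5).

Direction vector d = N - M = (-2 - 2, -4 + 1, 5 + 5) = (-4, -3, 10)
Parametric form r = M + t·d:
x = 2 - 4t, y = -1 - 3t, z = -5 + 10t

x = 2 - 4t, y = -1 - 3t, z = -5 + 10t


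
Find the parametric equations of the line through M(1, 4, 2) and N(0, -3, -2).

Direction vector d = N - M = (0 - 1, -3 - 4, -2 - 2) = (-1, -7, -4)
Parametric form r = M + t·d:
x = 1 - t, y = 4 - 7t, z = 2 - 4t

x = 1 - t, y = 4 - 7t, z = 2 - 4t


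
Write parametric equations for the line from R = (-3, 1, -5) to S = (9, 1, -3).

Direction vector d = S - R = (9 + 3, 1 - 1, -3 + 5) = (12, 0, 2)
Parametric form r = R + t·d:
x = -3 + 12t, y = 1, z = -5 + 2t

x = -3 + 12t, y = 1, z = -5 + 2t


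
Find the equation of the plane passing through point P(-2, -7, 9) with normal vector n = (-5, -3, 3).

The plane through P with normal n = (a, b, c) satisfies n·(r - P) = 0,
i.e. ax + by + cz = a·x₀ + b·y₀ + c·z₀.
d = (-5)·(-2) + (-3)·(-7) + 3·9
  = 10 + 21 + 27
  = 58
Equation: -5x - 3y + 3z = 58

-5x - 3y + 3z = 58


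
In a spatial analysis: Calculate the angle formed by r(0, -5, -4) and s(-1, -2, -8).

r·s = 0·(-1) + (-5)·(-2) + (-4)·(-8) = 0 + 10 + 32 = 42
|r| = √(0² + (-5)² + (-4)²) = √41 ≈ 6.403
|s| = √((-1)² + (-2)² + (-8)²) = √69 ≈ 8.307
cos θ = (r·s)/(|r||s|) = 42/(6.403·8.307) ≈ 0.7896
θ = arccos(0.7896) ≈ 37.85°

37.85°


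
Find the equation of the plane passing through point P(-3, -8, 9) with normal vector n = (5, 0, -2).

The plane through P with normal n = (a, b, c) satisfies n·(r - P) = 0,
i.e. ax + by + cz = a·x₀ + b·y₀ + c·z₀.
d = 5·(-3) + 0·(-8) + (-2)·9
  = -15 + 0 - 18
  = -33
Equation: 5x - 2z = -33

5x - 2z = -33


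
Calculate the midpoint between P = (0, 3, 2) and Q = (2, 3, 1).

M = ((x₁+x₂)/2, (y₁+y₂)/2, (z₁+z₂)/2)
  = ((0 + 2)/2, (3 + 3)/2, (2 + 1)/2)
  = (2/2, 6/2, 3/2)
  = (1, 3, 1.5)

(1, 3, 1.5)


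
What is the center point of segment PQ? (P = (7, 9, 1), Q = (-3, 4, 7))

M = ((x₁+x₂)/2, (y₁+y₂)/2, (z₁+z₂)/2)
  = ((7 - 3)/2, (9 + 4)/2, (1 + 7)/2)
  = (4/2, 13/2, 8/2)
  = (2, 6.5, 4)

(2, 6.5, 4)


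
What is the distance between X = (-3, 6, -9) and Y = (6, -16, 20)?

d = √[(x₂-x₁)² + (y₂-y₁)² + (z₂-z₁)²]
  = √[9² + (-22)² + 29²]
  = √[81 + 484 + 841]
  = √1406
  ≈ 37.5

37.5


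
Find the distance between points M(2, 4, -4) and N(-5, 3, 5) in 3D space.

d = √[(x₂-x₁)² + (y₂-y₁)² + (z₂-z₁)²]
  = √[(-7)² + (-1)² + 9²]
  = √[49 + 1 + 81]
  = √131
  ≈ 11.45

11.45


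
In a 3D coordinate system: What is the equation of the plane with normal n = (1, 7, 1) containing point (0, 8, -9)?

The plane through P with normal n = (a, b, c) satisfies n·(r - P) = 0,
i.e. ax + by + cz = a·x₀ + b·y₀ + c·z₀.
d = 1·0 + 7·8 + 1·(-9)
  = 0 + 56 - 9
  = 47
Equation: x + 7y + z = 47

x + 7y + z = 47


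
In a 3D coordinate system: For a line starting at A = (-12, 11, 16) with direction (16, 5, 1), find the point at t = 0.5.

P(t) = A + t·d
  = (-12 + 16·0.5, 11 + 5·0.5, 16 + 1·0.5)
  = (-12 + 8, 11 + 2.5, 16 + 0.5)
  = (-4, 13.5, 16.5)

(-4, 13.5, 16.5)


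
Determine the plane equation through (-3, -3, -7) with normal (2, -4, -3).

The plane through P with normal n = (a, b, c) satisfies n·(r - P) = 0,
i.e. ax + by + cz = a·x₀ + b·y₀ + c·z₀.
d = 2·(-3) + (-4)·(-3) + (-3)·(-7)
  = -6 + 12 + 21
  = 27
Equation: 2x - 4y - 3z = 27

2x - 4y - 3z = 27


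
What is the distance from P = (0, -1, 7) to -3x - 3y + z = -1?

distance = |a·x₀ + b·y₀ + c·z₀ - d| / √(a² + b² + c²)
  = |(-3)·0 + (-3)·(-1) + 1·7 - (-1)| / √((-3)² + (-3)² + 1²)
  = |0 + 3 + 7 + 1| / √(9 + 9 + 1)
  = |11| / √19
  = 11 / 4.359
  ≈ 2.524

2.524
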